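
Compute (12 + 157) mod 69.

31

157 mod 69 = 19 (since 2·69 = 138).
(12 + 19) mod 69 = 31.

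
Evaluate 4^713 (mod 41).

Square-and-reduce mod 41: 4^1≡4, 4^2≡16, 4^4≡10, 4^8≡18, 4^16≡37, 4^32≡16, 4^64≡10, 4^128≡18, 4^256≡37, 4^512≡16.
Since 713 = 1 + 8 + 64 + 128 + 512 in binary, 4^713 ≡ 4·18·10·18·16 ≡ 23 (mod 41).

23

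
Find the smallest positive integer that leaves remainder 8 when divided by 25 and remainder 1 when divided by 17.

358

x ≡ 1 (mod 17) gives x ∈ {1, 18, 35, 52, 69, 86, 103, 120, …}.
The first of these with x mod 25 = 8 is 358.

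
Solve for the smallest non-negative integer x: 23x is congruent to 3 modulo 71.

31

23⁻¹ ≡ 34 (mod 71) because 23·34 = 782 = 11·71 + 1.
So x ≡ 34·3 = 102 ≡ 31 (mod 71).
Check: 23·31 = 713 = 10·71 + 3.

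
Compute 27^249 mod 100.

87

Square-and-reduce mod 100: 27^1≡27, 27^2≡29, 27^4≡41, 27^8≡81, 27^16≡61, 27^32≡21, 27^64≡41, 27^128≡81.
Since 249 = 1 + 8 + 16 + 32 + 64 + 128 in binary, 27^249 ≡ 27·81·61·21·41·81 ≡ 87 (mod 100).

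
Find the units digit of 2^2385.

Powers of 2 mod 10 repeat with period 4: 2, 4, 8, 6.
2385 mod 4 = 1, so the last digit matches 2^1 = 2.

2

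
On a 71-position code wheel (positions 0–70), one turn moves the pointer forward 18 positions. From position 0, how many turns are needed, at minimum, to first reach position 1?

18·4 = 72 = 1·71 + 1, so 18⁻¹ ≡ 4 (mod 71).

4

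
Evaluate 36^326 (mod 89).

11

Successive squares of 36 mod 89: 36^1≡36, 36^2≡50, 36^4≡8, 36^8≡64, 36^16≡2, 36^32≡4, 36^64≡16, 36^128≡78, 36^256≡32.
326 = 2 + 4 + 64 + 256, so 36^326 ≡ 50·8·16·32 ≡ 11 (mod 89).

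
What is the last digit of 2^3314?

The units digit of 2^n cycles with period 4: 2, 4, 8, 6, …
3314 leaves remainder 2 on division by 4, so 2^3314 ends in 4.

4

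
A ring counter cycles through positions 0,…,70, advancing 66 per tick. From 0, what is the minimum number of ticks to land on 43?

34

66⁻¹ ≡ 14 (mod 71) because 66·14 = 924 = 13·71 + 1.
So x ≡ 14·43 = 602 ≡ 34 (mod 71).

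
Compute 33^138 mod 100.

9

Square-and-reduce mod 100: 33^1≡33, 33^2≡89, 33^4≡21, 33^8≡41, 33^16≡81, 33^32≡61, 33^64≡21, 33^128≡41.
138 = 2 + 8 + 128, so 33^138 ≡ 89·41·41 ≡ 9 (mod 100).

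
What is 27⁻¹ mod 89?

33

27·33 = 891 = 10·89 + 1, so 27⁻¹ ≡ 33 (mod 89).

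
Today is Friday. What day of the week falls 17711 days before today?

Thursday

17711 = 2530·7 + 1, so 17711 mod 7 = 1.
Friday − 1 day → Thursday.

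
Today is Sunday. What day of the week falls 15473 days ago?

15473 − 2210·7 = 3, so 15473 ≡ 3 (mod 7).
Sunday − 3 days → Thursday.

Thursday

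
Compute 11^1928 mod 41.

Successive squares of 11 mod 41: 11^1≡11, 11^2≡39, 11^4≡4, 11^8≡16, 11^16≡10, 11^32≡18, 11^64≡37, 11^128≡16, 11^256≡10, 11^512≡18, 11^1024≡37.
Since 1928 = 8 + 128 + 256 + 512 + 1024 in binary, 11^1928 ≡ 16·16·10·18·37 ≡ 16 (mod 41).

16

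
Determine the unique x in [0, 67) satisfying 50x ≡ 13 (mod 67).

15

The inverse of 50 mod 67 is 63 (since 50·63 = 3150 ≡ 1).
So x ≡ 63·13 = 819 ≡ 15 (mod 67).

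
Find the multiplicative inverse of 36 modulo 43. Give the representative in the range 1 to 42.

6

36·6 = 216 = 5·43 + 1, so 36⁻¹ ≡ 6 (mod 43).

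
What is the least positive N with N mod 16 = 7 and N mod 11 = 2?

167

x ≡ 2 (mod 11) gives x ∈ {2, 13, 24, 35, 46, 57, 68, 79, …}.
The first of these with x mod 16 = 7 is 167.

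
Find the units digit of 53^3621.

Last digits of 3^n: 3, 9, 7, 1 (period 4).
3621 mod 4 = 1, so the last digit matches 3^1 = 3.

3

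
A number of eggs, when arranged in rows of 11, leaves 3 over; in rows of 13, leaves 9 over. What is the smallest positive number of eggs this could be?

x ≡ 3 (mod 11) gives x ∈ {3, 14, 25, 36, 47, 58, 69, 80, …}.
The first of these with x mod 13 = 9 is 113.

113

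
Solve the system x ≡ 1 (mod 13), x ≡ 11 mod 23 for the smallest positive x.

287

x ≡ 1 (mod 13) gives x ∈ {1, 14, 27, 40, 53, 66, 79, 92, …}.
The first of these with x mod 23 = 11 is 287.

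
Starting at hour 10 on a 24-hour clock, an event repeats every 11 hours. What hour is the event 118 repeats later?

118·11 = 1298.
1298 mod 24 = 2 (since 54·24 = 1296).
(10 + 2) mod 24 = 12.

12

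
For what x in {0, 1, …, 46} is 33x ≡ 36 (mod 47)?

31

33⁻¹ ≡ 10 (mod 47) because 33·10 = 330 = 7·47 + 1.
Multiplying both sides by 10: x ≡ 10·36 = 360 ≡ 31 (mod 47).
Check: 33·31 = 1023 = 21·47 + 36.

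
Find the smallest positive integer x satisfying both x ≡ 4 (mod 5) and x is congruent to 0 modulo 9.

Since 9·4 ≡ 1 (mod 5), take x = 0 + 9·((4−0)·4 mod 5) = 0 + 9·1 = 9.
Check: 9 mod 5 = 4, 9 mod 9 = 0.

9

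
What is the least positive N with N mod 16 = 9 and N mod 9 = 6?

Since 9·9 ≡ 1 (mod 16), take x = 6 + 9·((9−6)·9 mod 16) = 6 + 9·11 = 105.
Check: 105 mod 16 = 9, 105 mod 9 = 6.

105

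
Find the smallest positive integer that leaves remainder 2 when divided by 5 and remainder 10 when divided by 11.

x ≡ 2 (mod 5) gives x ∈ {2, 7, 12, 17, 22, 27, 32}.
The first of these with x mod 11 = 10 is 32.

32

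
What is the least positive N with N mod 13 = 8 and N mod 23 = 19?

203

x ≡ 8 (mod 13) gives x ∈ {8, 21, 34, 47, 60, 73, 86, 99, …}.
The first of these with x mod 23 = 19 is 203.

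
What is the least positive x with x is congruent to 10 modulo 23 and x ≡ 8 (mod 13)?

125

x ≡ 8 (mod 13) gives x ∈ {8, 21, 34, 47, 60, 73, 86, 99, …}.
The first of these with x mod 23 = 10 is 125.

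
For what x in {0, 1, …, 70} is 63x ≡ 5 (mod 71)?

The inverse of 63 mod 71 is 62 (since 63·62 = 3906 ≡ 1).
Multiplying both sides by 62: x ≡ 62·5 = 310 ≡ 26 (mod 71).

26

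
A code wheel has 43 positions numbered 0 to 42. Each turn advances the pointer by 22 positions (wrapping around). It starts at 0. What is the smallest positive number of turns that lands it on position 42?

41

The inverse of 22 mod 43 is 2 (since 22·2 = 44 ≡ 1).
So x ≡ 2·42 = 84 ≡ 41 (mod 43).
Check: 22·41 = 902 = 20·43 + 42.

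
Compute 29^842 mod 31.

4

Square-and-reduce mod 31: 29^1≡29, 29^2≡4, 29^4≡16, 29^8≡8, 29^16≡2, 29^32≡4, 29^64≡16, 29^128≡8, 29^256≡2, 29^512≡4.
Since 842 = 2 + 8 + 64 + 256 + 512 in binary, 29^842 ≡ 4·8·16·2·4 ≡ 4 (mod 31).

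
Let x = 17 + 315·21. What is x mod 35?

17

315·21 = 6615.
6615 mod 35 = 0 (since 189·35 = 6615).
(17 + 0) mod 35 = 17.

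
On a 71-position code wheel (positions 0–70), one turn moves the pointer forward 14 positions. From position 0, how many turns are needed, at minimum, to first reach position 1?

71 = 5·14 + 1
14 = 14·1 + 0
Back-substituting gives 14·66 ≡ 1 (mod 71).

66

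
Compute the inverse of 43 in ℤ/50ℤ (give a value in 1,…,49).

7

43·7 = 301 = 6·50 + 1, so 43⁻¹ ≡ 7 (mod 50).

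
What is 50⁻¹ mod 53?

35

50·35 = 1750 = 33·53 + 1, so 50⁻¹ ≡ 35 (mod 53).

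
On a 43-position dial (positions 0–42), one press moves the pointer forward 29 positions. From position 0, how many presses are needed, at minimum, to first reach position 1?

3

29·3 = 87 = 2·43 + 1, so 29⁻¹ ≡ 3 (mod 43).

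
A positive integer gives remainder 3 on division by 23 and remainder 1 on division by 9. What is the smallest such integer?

118

Since 9·18 ≡ 1 (mod 23), take x = 1 + 9·((3−1)·18 mod 23) = 1 + 9·13 = 118.
Check: 118 mod 23 = 3, 118 mod 9 = 1.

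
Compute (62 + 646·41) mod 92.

646·41 = 26486.
26486 − 287·92 = 82, so 26486 ≡ 82 (mod 92).
(62 + 82) mod 92 = 52.

52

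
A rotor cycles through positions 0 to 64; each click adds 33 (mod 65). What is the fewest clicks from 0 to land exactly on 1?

2

65 = 1·33 + 32
33 = 1·32 + 1
32 = 32·1 + 0
Back-substituting gives 33·2 ≡ 1 (mod 65).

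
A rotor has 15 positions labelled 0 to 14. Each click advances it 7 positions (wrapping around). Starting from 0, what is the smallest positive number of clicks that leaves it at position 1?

15 = 2·7 + 1
7 = 7·1 + 0
Back-substituting gives 7·13 ≡ 1 (mod 15).

13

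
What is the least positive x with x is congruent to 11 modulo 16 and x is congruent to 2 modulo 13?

x ≡ 2 (mod 13) gives x ∈ {2, 15, 28, 41, 54, 67, 80, 93, …}.
The first of these with x mod 16 = 11 is 171.

171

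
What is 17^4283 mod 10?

Last digits of 7^n: 7, 9, 3, 1 (period 4).
4283 mod 4 = 3, so the last digit matches 7^3 = 3.

3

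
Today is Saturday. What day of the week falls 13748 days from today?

Dividing 13748 by 7 gives quotient 1964 and remainder 0.
Saturday + 0 days → Saturday.

Saturday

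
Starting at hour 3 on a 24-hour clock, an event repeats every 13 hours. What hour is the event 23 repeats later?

14

23·13 = 299.
Dividing 299 by 24 gives quotient 12 and remainder 11.
(3 + 11) mod 24 = 14.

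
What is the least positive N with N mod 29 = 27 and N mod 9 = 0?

27

x ≡ 0 (mod 9) gives x ∈ {0, 9, 18, 27}.
The first of these with x mod 29 = 27 is 27.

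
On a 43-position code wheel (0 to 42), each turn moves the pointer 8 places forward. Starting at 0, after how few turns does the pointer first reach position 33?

31

8⁻¹ ≡ 27 (mod 43) because 8·27 = 216 = 5·43 + 1.
Multiplying both sides by 27: x ≡ 27·33 = 891 ≡ 31 (mod 43).
Check: 8·31 = 248 = 5·43 + 33.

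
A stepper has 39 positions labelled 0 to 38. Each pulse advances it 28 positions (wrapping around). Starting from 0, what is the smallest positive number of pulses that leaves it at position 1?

28·7 = 196 = 5·39 + 1, so 28⁻¹ ≡ 7 (mod 39).

7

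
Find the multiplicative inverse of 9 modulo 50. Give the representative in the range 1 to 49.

9·39 = 351 = 7·50 + 1, so 9⁻¹ ≡ 39 (mod 50).

39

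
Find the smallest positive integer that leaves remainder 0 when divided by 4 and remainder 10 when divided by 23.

x ≡ 0 (mod 4) gives x ∈ {0, 4, 8, 12, 16, 20, 24, 28, …}.
The first of these with x mod 23 = 10 is 56.

56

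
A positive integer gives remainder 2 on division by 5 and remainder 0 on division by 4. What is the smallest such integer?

12

x ≡ 0 (mod 4) gives x ∈ {0, 4, 8, 12}.
The first of these with x mod 5 = 2 is 12.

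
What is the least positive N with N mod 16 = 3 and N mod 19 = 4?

99

x ≡ 3 (mod 16) gives x ∈ {3, 19, 35, 51, 67, 83, 99}.
The first of these with x mod 19 = 4 is 99.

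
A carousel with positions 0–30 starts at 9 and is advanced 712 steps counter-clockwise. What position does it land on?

712 mod 31 = 30 (since 22·31 = 682).
(9 − 30) mod 31 = 10.

10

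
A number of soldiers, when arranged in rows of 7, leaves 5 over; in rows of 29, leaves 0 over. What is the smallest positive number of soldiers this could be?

x ≡ 5 (mod 7) gives x ∈ {5, 12, 19, 26, 33, 40, 47, 54, …}.
The first of these with x mod 29 = 0 is 145.

145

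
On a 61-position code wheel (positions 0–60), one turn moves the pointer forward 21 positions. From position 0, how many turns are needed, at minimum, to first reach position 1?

32

61 = 2·21 + 19
21 = 1·19 + 2
19 = 9·2 + 1
2 = 2·1 + 0
Back-substituting gives 21·32 ≡ 1 (mod 61).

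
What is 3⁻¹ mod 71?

71 = 23·3 + 2
3 = 1·2 + 1
2 = 2·1 + 0
Back-substituting gives 3·24 ≡ 1 (mod 71).

24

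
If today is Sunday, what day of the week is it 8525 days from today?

Saturday

Dividing 8525 by 7 gives quotient 1217 and remainder 6.
Sunday + 6 days → Saturday.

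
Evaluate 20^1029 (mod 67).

Square-and-reduce mod 67: 20^1≡20, 20^2≡65, 20^4≡4, 20^8≡16, 20^16≡55, 20^32≡10, 20^64≡33, 20^128≡17, 20^256≡21, 20^512≡39, 20^1024≡47.
1029 = 1 + 4 + 1024, so 20^1029 ≡ 20·4·47 ≡ 8 (mod 67).

8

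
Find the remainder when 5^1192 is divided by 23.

By repeated squaring mod 23: 5^1≡5, 5^2≡2, 5^4≡4, 5^8≡16, 5^16≡3, 5^32≡9, 5^64≡12, 5^128≡6, 5^256≡13, 5^512≡8, 5^1024≡18.
Since 1192 = 8 + 32 + 128 + 1024 in binary, 5^1192 ≡ 16·9·6·18 ≡ 4 (mod 23).

4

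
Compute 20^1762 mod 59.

4

Square-and-reduce mod 59: 20^1≡20, 20^2≡46, 20^4≡51, 20^8≡5, 20^16≡25, 20^32≡35, 20^64≡45, 20^128≡19, 20^256≡7, 20^512≡49, 20^1024≡41.
1762 = 2 + 32 + 64 + 128 + 512 + 1024, so 20^1762 ≡ 46·35·45·19·49·41 ≡ 4 (mod 59).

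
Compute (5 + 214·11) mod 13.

6

214·11 = 2354.
2354 − 181·13 = 1, so 2354 ≡ 1 (mod 13).
(5 + 1) mod 13 = 6.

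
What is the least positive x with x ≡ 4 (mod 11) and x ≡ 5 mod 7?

26

x ≡ 5 (mod 7) gives x ∈ {5, 12, 19, 26}.
The first of these with x mod 11 = 4 is 26.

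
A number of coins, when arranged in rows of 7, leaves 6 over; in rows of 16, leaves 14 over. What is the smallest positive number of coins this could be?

62

x ≡ 6 (mod 7) gives x ∈ {6, 13, 20, 27, 34, 41, 48, 55, …}.
The first of these with x mod 16 = 14 is 62.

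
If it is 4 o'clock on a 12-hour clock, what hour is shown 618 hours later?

10

618 mod 12 = 6 (since 51·12 = 612).
4 + 6 → 10 on a 12-hour dial.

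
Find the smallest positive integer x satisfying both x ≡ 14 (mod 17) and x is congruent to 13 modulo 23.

82

Since 23·3 ≡ 1 (mod 17), take x = 13 + 23·((14−13)·3 mod 17) = 13 + 23·3 = 82.
Check: 82 mod 17 = 14, 82 mod 23 = 13.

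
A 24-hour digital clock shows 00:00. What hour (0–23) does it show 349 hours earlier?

349 = 14·24 + 13, so 349 mod 24 = 13.
(0 − 13) mod 24 = 11.

11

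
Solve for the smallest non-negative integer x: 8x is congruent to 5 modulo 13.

8⁻¹ ≡ 5 (mod 13) because 8·5 = 40 = 3·13 + 1.
Multiplying both sides by 5: x ≡ 5·5 = 25 ≡ 12 (mod 13).

12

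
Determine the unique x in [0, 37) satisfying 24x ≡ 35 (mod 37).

3

The inverse of 24 mod 37 is 17 (since 24·17 = 408 ≡ 1).
Multiplying both sides by 17: x ≡ 17·35 = 595 ≡ 3 (mod 37).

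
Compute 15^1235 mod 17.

9

By repeated squaring mod 17: 15^1≡15, 15^2≡4, 15^4≡16, 15^8≡1, 15^16≡1, 15^32≡1, 15^64≡1, 15^128≡1, 15^256≡1, 15^512≡1, 15^1024≡1.
1235 = 1 + 2 + 16 + 64 + 128 + 1024, so 15^1235 ≡ 15·4·1·1·1·1 ≡ 9 (mod 17).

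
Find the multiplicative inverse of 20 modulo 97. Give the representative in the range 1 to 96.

34

97 = 4·20 + 17
20 = 1·17 + 3
17 = 5·3 + 2
3 = 1·2 + 1
2 = 2·1 + 0
Back-substituting gives 20·34 ≡ 1 (mod 97).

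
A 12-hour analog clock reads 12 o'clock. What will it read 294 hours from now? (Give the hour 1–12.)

6

Dividing 294 by 12 gives quotient 24 and remainder 6.
12 + 6 → 6 on a 12-hour dial.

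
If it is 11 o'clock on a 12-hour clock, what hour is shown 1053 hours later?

1053 = 87·12 + 9, so 1053 mod 12 = 9.
11 + 9 → 8 on a 12-hour dial.

8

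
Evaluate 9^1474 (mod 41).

Successive squares of 9 mod 41: 9^1≡9, 9^2≡40, 9^4≡1, 9^8≡1, 9^16≡1, 9^32≡1, 9^64≡1, 9^128≡1, 9^256≡1, 9^512≡1, 9^1024≡1.
1474 = 2 + 64 + 128 + 256 + 1024, so 9^1474 ≡ 40·1·1·1·1 ≡ 40 (mod 41).

40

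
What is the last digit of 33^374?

9

Powers of 3 mod 10 repeat with period 4: 3, 9, 7, 1.
374 mod 4 = 2, so the last digit matches 3^2 = 9.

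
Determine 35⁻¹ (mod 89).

28

35·28 = 980 = 11·89 + 1, so 35⁻¹ ≡ 28 (mod 89).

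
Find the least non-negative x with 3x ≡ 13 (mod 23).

3⁻¹ ≡ 8 (mod 23) because 3·8 = 24 = 1·23 + 1.
So x ≡ 8·13 = 104 ≡ 12 (mod 23).

12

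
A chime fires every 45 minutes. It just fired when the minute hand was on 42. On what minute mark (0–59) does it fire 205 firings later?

205·45 = 9225.
Dividing 9225 by 60 gives quotient 153 and remainder 45.
(42 + 45) mod 60 = 27.

27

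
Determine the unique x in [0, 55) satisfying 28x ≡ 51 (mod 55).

28⁻¹ ≡ 2 (mod 55) because 28·2 = 56 = 1·55 + 1.
Multiplying both sides by 2: x ≡ 2·51 = 102 ≡ 47 (mod 55).
Check: 28·47 = 1316 = 23·55 + 51.

47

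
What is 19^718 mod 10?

Last digits of 9^n: 9, 1 (period 2).
718 mod 2 = 0, so the last digit matches 9^2 = 1.

1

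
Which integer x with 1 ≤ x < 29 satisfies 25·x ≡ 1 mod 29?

29 = 1·25 + 4
25 = 6·4 + 1
4 = 4·1 + 0
Back-substituting gives 25·7 ≡ 1 (mod 29).

7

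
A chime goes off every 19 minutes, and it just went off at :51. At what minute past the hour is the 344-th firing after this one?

344·19 = 6536.
6536 − 108·60 = 56, so 6536 ≡ 56 (mod 60).
(51 + 56) mod 60 = 47.

47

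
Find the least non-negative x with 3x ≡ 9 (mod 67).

3

3⁻¹ ≡ 45 (mod 67) because 3·45 = 135 = 2·67 + 1.
So x ≡ 45·9 = 405 ≡ 3 (mod 67).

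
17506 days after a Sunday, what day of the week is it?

Dividing 17506 by 7 gives quotient 2500 and remainder 6.
Sunday + 6 days → Saturday.

Saturday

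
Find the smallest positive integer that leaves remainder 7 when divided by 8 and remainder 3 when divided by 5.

x ≡ 3 (mod 5) gives x ∈ {3, 8, 13, 18, 23}.
The first of these with x mod 8 = 7 is 23.

23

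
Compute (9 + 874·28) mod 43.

874·28 = 24472.
24472 = 569·43 + 5, so 24472 mod 43 = 5.
(9 + 5) mod 43 = 14.

14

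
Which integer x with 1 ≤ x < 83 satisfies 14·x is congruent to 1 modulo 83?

83 = 5·14 + 13
14 = 1·13 + 1
13 = 13·1 + 0
Back-substituting gives 14·6 ≡ 1 (mod 83).

6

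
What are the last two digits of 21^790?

01

By repeated squaring mod 100: 21^1≡21, 21^2≡41, 21^4≡81, 21^8≡61, 21^16≡21, 21^32≡41, 21^64≡81, 21^128≡61, 21^256≡21, 21^512≡41.
790 = 2 + 4 + 16 + 256 + 512, so 21^790 ≡ 41·81·21·21·41 ≡ 1 (mod 100).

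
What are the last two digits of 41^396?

41

Square-and-reduce mod 100: 41^1≡41, 41^2≡81, 41^4≡61, 41^8≡21, 41^16≡41, 41^32≡81, 41^64≡61, 41^128≡21, 41^256≡41.
396 = 4 + 8 + 128 + 256, so 41^396 ≡ 61·21·21·41 ≡ 41 (mod 100).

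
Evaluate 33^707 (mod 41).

By repeated squaring mod 41: 33^1≡33, 33^2≡23, 33^4≡37, 33^8≡16, 33^16≡10, 33^32≡18, 33^64≡37, 33^128≡16, 33^256≡10, 33^512≡18.
707 = 1 + 2 + 64 + 128 + 512, so 33^707 ≡ 33·23·37·16·18 ≡ 39 (mod 41).

39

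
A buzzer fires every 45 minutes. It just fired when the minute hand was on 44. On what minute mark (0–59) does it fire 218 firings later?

14

218·45 = 9810.
9810 − 163·60 = 30, so 9810 ≡ 30 (mod 60).
(44 + 30) mod 60 = 14.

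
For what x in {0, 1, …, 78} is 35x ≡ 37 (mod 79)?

62

35⁻¹ ≡ 70 (mod 79) because 35·70 = 2450 = 31·79 + 1.
So x ≡ 70·37 = 2590 ≡ 62 (mod 79).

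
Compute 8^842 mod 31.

2

Successive squares of 8 mod 31: 8^1≡8, 8^2≡2, 8^4≡4, 8^8≡16, 8^16≡8, 8^32≡2, 8^64≡4, 8^128≡16, 8^256≡8, 8^512≡2.
Since 842 = 2 + 8 + 64 + 256 + 512 in binary, 8^842 ≡ 2·16·4·8·2 ≡ 2 (mod 31).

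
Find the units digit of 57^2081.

7

Powers of 7 mod 10 repeat with period 4: 7, 9, 3, 1.
2081 mod 4 = 1, so the last digit matches 7^1 = 7.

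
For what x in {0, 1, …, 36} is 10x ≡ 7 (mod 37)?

10⁻¹ ≡ 26 (mod 37) because 10·26 = 260 = 7·37 + 1.
Multiplying both sides by 26: x ≡ 26·7 = 182 ≡ 34 (mod 37).

34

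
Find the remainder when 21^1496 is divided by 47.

21

Square-and-reduce mod 47: 21^1≡21, 21^2≡18, 21^4≡42, 21^8≡25, 21^16≡14, 21^32≡8, 21^64≡17, 21^128≡7, 21^256≡2, 21^512≡4, 21^1024≡16.
1496 = 8 + 16 + 64 + 128 + 256 + 1024, so 21^1496 ≡ 25·14·17·7·2·16 ≡ 21 (mod 47).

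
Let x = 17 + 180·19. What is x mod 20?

180·19 = 3420.
3420 − 171·20 = 0, so 3420 ≡ 0 (mod 20).
(17 + 0) mod 20 = 17.

17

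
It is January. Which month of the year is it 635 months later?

635 = 52·12 + 11, so 635 mod 12 = 11.
January + 11 months → December.

December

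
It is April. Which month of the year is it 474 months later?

474 = 39·12 + 6, so 474 mod 12 = 6.
April + 6 months → October.

October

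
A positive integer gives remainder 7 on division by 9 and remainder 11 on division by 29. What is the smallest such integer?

x ≡ 7 (mod 9) gives x ∈ {7, 16, 25, 34, 43, 52, 61, 70, …}.
The first of these with x mod 29 = 11 is 214.

214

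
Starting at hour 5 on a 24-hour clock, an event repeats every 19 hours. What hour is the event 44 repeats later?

1

44·19 = 836.
836 = 34·24 + 20, so 836 mod 24 = 20.
(5 + 20) mod 24 = 1.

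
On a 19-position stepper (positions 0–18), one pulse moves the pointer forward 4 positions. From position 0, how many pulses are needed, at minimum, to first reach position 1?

5

19 = 4·4 + 3
4 = 1·3 + 1
3 = 3·1 + 0
Back-substituting gives 4·5 ≡ 1 (mod 19).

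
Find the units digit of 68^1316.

6

The units digit of 68^n cycles with period 4: 8, 4, 2, 6, …
1316 leaves remainder 0 on division by 4, so 68^1316 ends in 6.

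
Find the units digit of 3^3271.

Powers of 3 mod 10 repeat with period 4: 3, 9, 7, 1.
3271 mod 4 = 3, so the last digit matches 3^3 = 7.

7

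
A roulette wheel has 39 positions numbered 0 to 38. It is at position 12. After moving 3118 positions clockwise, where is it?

3118 − 79·39 = 37, so 3118 ≡ 37 (mod 39).
(12 + 37) mod 39 = 10.

10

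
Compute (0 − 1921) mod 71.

67

1921 mod 71 = 4 (since 27·71 = 1917).
(0 − 4) mod 71 = 67.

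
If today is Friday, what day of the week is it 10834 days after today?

10834 mod 7 = 5 (since 1547·7 = 10829).
Friday + 5 days → Wednesday.

Wednesday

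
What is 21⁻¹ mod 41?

41 = 1·21 + 20
21 = 1·20 + 1
20 = 20·1 + 0
Back-substituting gives 21·2 ≡ 1 (mod 41).

2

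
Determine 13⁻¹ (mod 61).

47

13·47 = 611 = 10·61 + 1, so 13⁻¹ ≡ 47 (mod 61).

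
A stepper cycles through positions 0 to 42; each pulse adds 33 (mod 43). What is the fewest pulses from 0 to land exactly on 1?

43 = 1·33 + 10
33 = 3·10 + 3
10 = 3·3 + 1
3 = 3·1 + 0
Back-substituting gives 33·30 ≡ 1 (mod 43).

30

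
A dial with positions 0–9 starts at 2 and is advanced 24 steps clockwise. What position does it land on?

6

24 = 2·10 + 4, so 24 mod 10 = 4.
(2 + 4) mod 10 = 6.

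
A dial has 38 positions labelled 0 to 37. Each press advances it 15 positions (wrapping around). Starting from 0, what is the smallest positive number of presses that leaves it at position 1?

33

38 = 2·15 + 8
15 = 1·8 + 7
8 = 1·7 + 1
7 = 7·1 + 0
Back-substituting gives 15·33 ≡ 1 (mod 38).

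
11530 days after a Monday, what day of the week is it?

Dividing 11530 by 7 gives quotient 1647 and remainder 1.
Monday + 1 day → Tuesday.

Tuesday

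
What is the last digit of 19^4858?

1

Last digits of 9^n: 9, 1 (period 2).
4858 leaves remainder 0 on division by 2, so 19^4858 ends in 1.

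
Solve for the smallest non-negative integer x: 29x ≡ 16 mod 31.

The inverse of 29 mod 31 is 15 (since 29·15 = 435 ≡ 1).
So x ≡ 15·16 = 240 ≡ 23 (mod 31).

23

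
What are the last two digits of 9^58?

By repeated squaring mod 100: 9^1≡9, 9^2≡81, 9^4≡61, 9^8≡21, 9^16≡41, 9^32≡81.
Since 58 = 2 + 8 + 16 + 32 in binary, 9^58 ≡ 81·21·41·81 ≡ 21 (mod 100).

21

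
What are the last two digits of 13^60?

01

Square-and-reduce mod 100: 13^1≡13, 13^2≡69, 13^4≡61, 13^8≡21, 13^16≡41, 13^32≡81.
Since 60 = 4 + 8 + 16 + 32 in binary, 13^60 ≡ 61·21·41·81 ≡ 1 (mod 100).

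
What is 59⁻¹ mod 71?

65

59·65 = 3835 = 54·71 + 1, so 59⁻¹ ≡ 65 (mod 71).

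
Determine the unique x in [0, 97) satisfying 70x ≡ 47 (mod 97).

27

70⁻¹ ≡ 79 (mod 97) because 70·79 = 5530 = 57·97 + 1.
So x ≡ 79·47 = 3713 ≡ 27 (mod 97).
Check: 70·27 = 1890 = 19·97 + 47.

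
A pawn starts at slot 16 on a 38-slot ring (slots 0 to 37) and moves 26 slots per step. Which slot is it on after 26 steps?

8

26·26 = 676.
676 − 17·38 = 30, so 676 ≡ 30 (mod 38).
(16 + 30) mod 38 = 8.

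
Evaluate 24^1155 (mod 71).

By repeated squaring mod 71: 24^1≡24, 24^2≡8, 24^4≡64, 24^8≡49, 24^16≡58, 24^32≡27, 24^64≡19, 24^128≡6, 24^256≡36, 24^512≡18, 24^1024≡40.
1155 = 1 + 2 + 128 + 1024, so 24^1155 ≡ 24·8·6·40 ≡ 1 (mod 71).

1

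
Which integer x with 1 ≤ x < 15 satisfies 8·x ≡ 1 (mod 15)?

2

15 = 1·8 + 7
8 = 1·7 + 1
7 = 7·1 + 0
Back-substituting gives 8·2 ≡ 1 (mod 15).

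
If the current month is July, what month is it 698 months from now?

September

698 − 58·12 = 2, so 698 ≡ 2 (mod 12).
July + 2 months → September.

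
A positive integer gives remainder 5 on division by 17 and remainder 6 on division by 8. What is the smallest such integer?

Since 8·15 ≡ 1 (mod 17), take x = 6 + 8·((5−6)·15 mod 17) = 6 + 8·2 = 22.
Check: 22 mod 17 = 5, 22 mod 8 = 6.

22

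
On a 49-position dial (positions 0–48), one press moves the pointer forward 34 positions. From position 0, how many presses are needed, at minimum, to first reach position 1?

13

34·13 = 442 = 9·49 + 1, so 34⁻¹ ≡ 13 (mod 49).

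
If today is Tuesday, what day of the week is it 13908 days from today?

Monday

13908 = 1986·7 + 6, so 13908 mod 7 = 6.
Tuesday + 6 days → Monday.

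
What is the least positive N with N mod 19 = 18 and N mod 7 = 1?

113

x ≡ 1 (mod 7) gives x ∈ {1, 8, 15, 22, 29, 36, 43, 50, …}.
The first of these with x mod 19 = 18 is 113.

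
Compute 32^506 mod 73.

2

Square-and-reduce mod 73: 32^1≡32, 32^2≡2, 32^4≡4, 32^8≡16, 32^16≡37, 32^32≡55, 32^64≡32, 32^128≡2, 32^256≡4.
506 = 2 + 8 + 16 + 32 + 64 + 128 + 256, so 32^506 ≡ 2·16·37·55·32·2·4 ≡ 2 (mod 73).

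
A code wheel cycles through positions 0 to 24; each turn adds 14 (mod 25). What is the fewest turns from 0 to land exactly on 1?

14·9 = 126 = 5·25 + 1, so 14⁻¹ ≡ 9 (mod 25).

9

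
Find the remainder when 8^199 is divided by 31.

4

Successive squares of 8 mod 31: 8^1≡8, 8^2≡2, 8^4≡4, 8^8≡16, 8^16≡8, 8^32≡2, 8^64≡4, 8^128≡16.
Since 199 = 1 + 2 + 4 + 64 + 128 in binary, 8^199 ≡ 8·2·4·4·16 ≡ 4 (mod 31).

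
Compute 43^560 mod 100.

Successive squares of 43 mod 100: 43^1≡43, 43^2≡49, 43^4≡1, 43^8≡1, 43^16≡1, 43^32≡1, 43^64≡1, 43^128≡1, 43^256≡1, 43^512≡1.
560 = 16 + 32 + 512, so 43^560 ≡ 1·1·1 ≡ 1 (mod 100).

1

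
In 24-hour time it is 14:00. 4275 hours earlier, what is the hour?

11

4275 = 178·24 + 3, so 4275 mod 24 = 3.
(14 − 3) mod 24 = 11.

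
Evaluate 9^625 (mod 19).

By repeated squaring mod 19: 9^1≡9, 9^2≡5, 9^4≡6, 9^8≡17, 9^16≡4, 9^32≡16, 9^64≡9, 9^128≡5, 9^256≡6, 9^512≡17.
Since 625 = 1 + 16 + 32 + 64 + 512 in binary, 9^625 ≡ 9·4·16·9·17 ≡ 6 (mod 19).

6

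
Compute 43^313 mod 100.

43

Successive squares of 43 mod 100: 43^1≡43, 43^2≡49, 43^4≡1, 43^8≡1, 43^16≡1, 43^32≡1, 43^64≡1, 43^128≡1, 43^256≡1.
313 = 1 + 8 + 16 + 32 + 256, so 43^313 ≡ 43·1·1·1·1 ≡ 43 (mod 100).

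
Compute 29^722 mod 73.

Square-and-reduce mod 73: 29^1≡29, 29^2≡38, 29^4≡57, 29^8≡37, 29^16≡55, 29^32≡32, 29^64≡2, 29^128≡4, 29^256≡16, 29^512≡37.
Since 722 = 2 + 16 + 64 + 128 + 512 in binary, 29^722 ≡ 38·55·2·4·37 ≡ 38 (mod 73).

38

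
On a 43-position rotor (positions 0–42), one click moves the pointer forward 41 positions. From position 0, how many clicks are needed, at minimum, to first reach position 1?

21

43 = 1·41 + 2
41 = 20·2 + 1
2 = 2·1 + 0
Back-substituting gives 41·21 ≡ 1 (mod 43).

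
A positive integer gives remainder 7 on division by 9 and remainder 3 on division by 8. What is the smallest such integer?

43

x ≡ 3 (mod 8) gives x ∈ {3, 11, 19, 27, 35, 43}.
The first of these with x mod 9 = 7 is 43.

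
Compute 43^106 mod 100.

49

By repeated squaring mod 100: 43^1≡43, 43^2≡49, 43^4≡1, 43^8≡1, 43^16≡1, 43^32≡1, 43^64≡1.
106 = 2 + 8 + 32 + 64, so 43^106 ≡ 49·1·1·1 ≡ 49 (mod 100).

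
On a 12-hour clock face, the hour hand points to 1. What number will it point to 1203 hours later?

1203 = 100·12 + 3, so 1203 mod 12 = 3.
1 + 3 → 4 on a 12-hour dial.

4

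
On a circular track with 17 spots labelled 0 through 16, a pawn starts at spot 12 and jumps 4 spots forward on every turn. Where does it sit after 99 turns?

99·4 = 396.
Dividing 396 by 17 gives quotient 23 and remainder 5.
(12 + 5) mod 17 = 0.

0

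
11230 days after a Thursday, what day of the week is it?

Dividing 11230 by 7 gives quotient 1604 and remainder 2.
Thursday + 2 days → Saturday.

Saturday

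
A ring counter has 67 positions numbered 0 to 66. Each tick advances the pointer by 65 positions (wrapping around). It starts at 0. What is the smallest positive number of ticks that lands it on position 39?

14

The inverse of 65 mod 67 is 33 (since 65·33 = 2145 ≡ 1).
Multiplying both sides by 33: x ≡ 33·39 = 1287 ≡ 14 (mod 67).
Check: 65·14 = 910 = 13·67 + 39.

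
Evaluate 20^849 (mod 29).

By repeated squaring mod 29: 20^1≡20, 20^2≡23, 20^4≡7, 20^8≡20, 20^16≡23, 20^32≡7, 20^64≡20, 20^128≡23, 20^256≡7, 20^512≡20.
Since 849 = 1 + 16 + 64 + 256 + 512 in binary, 20^849 ≡ 20·23·20·7·20 ≡ 23 (mod 29).

23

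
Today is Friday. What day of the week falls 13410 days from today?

Wednesday

13410 mod 7 = 5 (since 1915·7 = 13405).
Friday + 5 days → Wednesday.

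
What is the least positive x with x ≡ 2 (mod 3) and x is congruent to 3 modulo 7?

17

x ≡ 2 (mod 3) gives x ∈ {2, 5, 8, 11, 14, 17}.
The first of these with x mod 7 = 3 is 17.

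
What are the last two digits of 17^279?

53

By repeated squaring mod 100: 17^1≡17, 17^2≡89, 17^4≡21, 17^8≡41, 17^16≡81, 17^32≡61, 17^64≡21, 17^128≡41, 17^256≡81.
279 = 1 + 2 + 4 + 16 + 256, so 17^279 ≡ 17·89·21·81·81 ≡ 53 (mod 100).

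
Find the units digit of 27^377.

The units digit of 27^n cycles with period 4: 7, 9, 3, 1, …
377 leaves remainder 1 on division by 4, so 27^377 ends in 7.

7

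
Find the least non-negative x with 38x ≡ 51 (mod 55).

The inverse of 38 mod 55 is 42 (since 38·42 = 1596 ≡ 1).
So x ≡ 42·51 = 2142 ≡ 52 (mod 55).

52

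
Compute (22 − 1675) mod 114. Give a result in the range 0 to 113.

1675 = 14·114 + 79, so 1675 mod 114 = 79.
(22 − 79) mod 114 = 57.

57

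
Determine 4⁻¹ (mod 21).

16

4·16 = 64 = 3·21 + 1, so 4⁻¹ ≡ 16 (mod 21).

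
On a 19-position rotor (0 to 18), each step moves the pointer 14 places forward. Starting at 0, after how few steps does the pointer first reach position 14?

1

The inverse of 14 mod 19 is 15 (since 14·15 = 210 ≡ 1).
So x ≡ 15·14 = 210 ≡ 1 (mod 19).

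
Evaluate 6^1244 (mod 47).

36

By repeated squaring mod 47: 6^1≡6, 6^2≡36, 6^4≡27, 6^8≡24, 6^16≡12, 6^32≡3, 6^64≡9, 6^128≡34, 6^256≡28, 6^512≡32, 6^1024≡37.
1244 = 4 + 8 + 16 + 64 + 128 + 1024, so 6^1244 ≡ 27·24·12·9·34·37 ≡ 36 (mod 47).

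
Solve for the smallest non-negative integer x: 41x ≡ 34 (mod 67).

9

41⁻¹ ≡ 18 (mod 67) because 41·18 = 738 = 11·67 + 1.
Multiplying both sides by 18: x ≡ 18·34 = 612 ≡ 9 (mod 67).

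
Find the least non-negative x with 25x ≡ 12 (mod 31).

The inverse of 25 mod 31 is 5 (since 25·5 = 125 ≡ 1).
Multiplying both sides by 5: x ≡ 5·12 = 60 ≡ 29 (mod 31).

29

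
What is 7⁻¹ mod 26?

26 = 3·7 + 5
7 = 1·5 + 2
5 = 2·2 + 1
2 = 2·1 + 0
Back-substituting gives 7·15 ≡ 1 (mod 26).

15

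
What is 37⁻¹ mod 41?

37·10 = 370 = 9·41 + 1, so 37⁻¹ ≡ 10 (mod 41).

10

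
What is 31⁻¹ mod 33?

16

33 = 1·31 + 2
31 = 15·2 + 1
2 = 2·1 + 0
Back-substituting gives 31·16 ≡ 1 (mod 33).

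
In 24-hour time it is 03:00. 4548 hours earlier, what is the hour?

Dividing 4548 by 24 gives quotient 189 and remainder 12.
(3 − 12) mod 24 = 15.

15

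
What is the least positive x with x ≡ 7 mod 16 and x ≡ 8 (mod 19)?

103

Since 19·11 ≡ 1 (mod 16), take x = 8 + 19·((7−8)·11 mod 16) = 8 + 19·5 = 103.
Check: 103 mod 16 = 7, 103 mod 19 = 8.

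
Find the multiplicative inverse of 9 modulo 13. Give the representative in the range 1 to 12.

3

9·3 = 27 = 2·13 + 1, so 9⁻¹ ≡ 3 (mod 13).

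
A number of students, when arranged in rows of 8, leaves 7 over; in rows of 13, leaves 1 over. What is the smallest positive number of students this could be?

Since 13·5 ≡ 1 (mod 8), take x = 1 + 13·((7−1)·5 mod 8) = 1 + 13·6 = 79.
Check: 79 mod 8 = 7, 79 mod 13 = 1.

79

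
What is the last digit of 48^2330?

4

Last digits of 8^n: 8, 4, 2, 6 (period 4).
2330 leaves remainder 2 on division by 4, so 48^2330 ends in 4.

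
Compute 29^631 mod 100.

29

Successive squares of 29 mod 100: 29^1≡29, 29^2≡41, 29^4≡81, 29^8≡61, 29^16≡21, 29^32≡41, 29^64≡81, 29^128≡61, 29^256≡21, 29^512≡41.
631 = 1 + 2 + 4 + 16 + 32 + 64 + 512, so 29^631 ≡ 29·41·81·21·41·81·41 ≡ 29 (mod 100).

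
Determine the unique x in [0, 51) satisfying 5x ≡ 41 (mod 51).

The inverse of 5 mod 51 is 41 (since 5·41 = 205 ≡ 1).
So x ≡ 41·41 = 1681 ≡ 49 (mod 51).

49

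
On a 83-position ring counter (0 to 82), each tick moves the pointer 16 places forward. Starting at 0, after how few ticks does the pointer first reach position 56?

The inverse of 16 mod 83 is 26 (since 16·26 = 416 ≡ 1).
Multiplying both sides by 26: x ≡ 26·56 = 1456 ≡ 45 (mod 83).

45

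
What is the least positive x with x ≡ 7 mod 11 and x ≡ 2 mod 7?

51

x ≡ 2 (mod 7) gives x ∈ {2, 9, 16, 23, 30, 37, 44, 51}.
The first of these with x mod 11 = 7 is 51.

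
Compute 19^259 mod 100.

79

By repeated squaring mod 100: 19^1≡19, 19^2≡61, 19^4≡21, 19^8≡41, 19^16≡81, 19^32≡61, 19^64≡21, 19^128≡41, 19^256≡81.
259 = 1 + 2 + 256, so 19^259 ≡ 19·61·81 ≡ 79 (mod 100).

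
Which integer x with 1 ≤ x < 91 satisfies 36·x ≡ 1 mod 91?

91 = 2·36 + 19
36 = 1·19 + 17
19 = 1·17 + 2
17 = 8·2 + 1
2 = 2·1 + 0
Back-substituting gives 36·43 ≡ 1 (mod 91).

43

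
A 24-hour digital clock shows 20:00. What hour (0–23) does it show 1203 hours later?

23

1203 − 50·24 = 3, so 1203 ≡ 3 (mod 24).
(20 + 3) mod 24 = 23.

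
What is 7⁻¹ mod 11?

7·8 = 56 = 5·11 + 1, so 7⁻¹ ≡ 8 (mod 11).

8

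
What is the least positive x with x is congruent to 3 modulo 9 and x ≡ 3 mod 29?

Since 29·5 ≡ 1 (mod 9), take x = 3 + 29·((3−3)·5 mod 9) = 3 + 29·0 = 3.
Check: 3 mod 9 = 3, 3 mod 29 = 3.

3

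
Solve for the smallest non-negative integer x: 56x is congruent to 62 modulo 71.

29

The inverse of 56 mod 71 is 52 (since 56·52 = 2912 ≡ 1).
So x ≡ 52·62 = 3224 ≡ 29 (mod 71).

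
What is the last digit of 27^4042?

9

The units digit of 27^n cycles with period 4: 7, 9, 3, 1, …
4042 leaves remainder 2 on division by 4, so 27^4042 ends in 9.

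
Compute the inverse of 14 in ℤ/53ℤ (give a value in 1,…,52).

19

53 = 3·14 + 11
14 = 1·11 + 3
11 = 3·3 + 2
3 = 1·2 + 1
2 = 2·1 + 0
Back-substituting gives 14·19 ≡ 1 (mod 53).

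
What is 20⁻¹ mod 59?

3

59 = 2·20 + 19
20 = 1·19 + 1
19 = 19·1 + 0
Back-substituting gives 20·3 ≡ 1 (mod 59).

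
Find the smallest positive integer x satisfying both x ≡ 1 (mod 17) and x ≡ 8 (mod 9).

x ≡ 8 (mod 9) gives x ∈ {8, 17, 26, 35}.
The first of these with x mod 17 = 1 is 35.

35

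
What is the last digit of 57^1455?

Powers of 7 mod 10 repeat with period 4: 7, 9, 3, 1.
1455 mod 4 = 3, so the last digit matches 7^3 = 3.

3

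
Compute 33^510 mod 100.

By repeated squaring mod 100: 33^1≡33, 33^2≡89, 33^4≡21, 33^8≡41, 33^16≡81, 33^32≡61, 33^64≡21, 33^128≡41, 33^256≡81.
Since 510 = 2 + 4 + 8 + 16 + 32 + 64 + 128 + 256 in binary, 33^510 ≡ 89·21·41·81·61·21·41·81 ≡ 49 (mod 100).

49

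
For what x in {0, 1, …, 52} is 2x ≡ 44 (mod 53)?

22

2⁻¹ ≡ 27 (mod 53) because 2·27 = 54 = 1·53 + 1.
Multiplying both sides by 27: x ≡ 27·44 = 1188 ≡ 22 (mod 53).
Check: 2·22 = 44 = 0·53 + 44.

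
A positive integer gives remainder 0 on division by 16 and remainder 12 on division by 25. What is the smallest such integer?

x ≡ 0 (mod 16) gives x ∈ {0, 16, 32, 48, 64, 80, 96, 112}.
The first of these with x mod 25 = 12 is 112.

112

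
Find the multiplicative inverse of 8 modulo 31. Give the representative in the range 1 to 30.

31 = 3·8 + 7
8 = 1·7 + 1
7 = 7·1 + 0
Back-substituting gives 8·4 ≡ 1 (mod 31).

4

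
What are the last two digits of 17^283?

Square-and-reduce mod 100: 17^1≡17, 17^2≡89, 17^4≡21, 17^8≡41, 17^16≡81, 17^32≡61, 17^64≡21, 17^128≡41, 17^256≡81.
Since 283 = 1 + 2 + 8 + 16 + 256 in binary, 17^283 ≡ 17·89·41·81·81 ≡ 13 (mod 100).

13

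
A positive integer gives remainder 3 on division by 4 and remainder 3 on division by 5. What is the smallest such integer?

Since 5·1 ≡ 1 (mod 4), take x = 3 + 5·((3−3)·1 mod 4) = 3 + 5·0 = 3.
Check: 3 mod 4 = 3, 3 mod 5 = 3.

3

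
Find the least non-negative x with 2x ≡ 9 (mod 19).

14

2⁻¹ ≡ 10 (mod 19) because 2·10 = 20 = 1·19 + 1.
Multiplying both sides by 10: x ≡ 10·9 = 90 ≡ 14 (mod 19).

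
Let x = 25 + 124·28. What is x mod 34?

124·28 = 3472.
3472 mod 34 = 4 (since 102·34 = 3468).
(25 + 4) mod 34 = 29.

29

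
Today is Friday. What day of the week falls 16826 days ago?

Sunday

Dividing 16826 by 7 gives quotient 2403 and remainder 5.
Friday − 5 days → Sunday.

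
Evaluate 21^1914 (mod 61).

60

Square-and-reduce mod 61: 21^1≡21, 21^2≡14, 21^4≡13, 21^8≡47, 21^16≡13, 21^32≡47, 21^64≡13, 21^128≡47, 21^256≡13, 21^512≡47, 21^1024≡13.
1914 = 2 + 8 + 16 + 32 + 64 + 256 + 512 + 1024, so 21^1914 ≡ 14·47·13·47·13·13·47·13 ≡ 60 (mod 61).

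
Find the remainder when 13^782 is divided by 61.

Successive squares of 13 mod 61: 13^1≡13, 13^2≡47, 13^4≡13, 13^8≡47, 13^16≡13, 13^32≡47, 13^64≡13, 13^128≡47, 13^256≡13, 13^512≡47.
Since 782 = 2 + 4 + 8 + 256 + 512 in binary, 13^782 ≡ 47·13·47·13·47 ≡ 47 (mod 61).

47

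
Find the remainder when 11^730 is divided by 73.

23

Square-and-reduce mod 73: 11^1≡11, 11^2≡48, 11^4≡41, 11^8≡2, 11^16≡4, 11^32≡16, 11^64≡37, 11^128≡55, 11^256≡32, 11^512≡2.
Since 730 = 2 + 8 + 16 + 64 + 128 + 512 in binary, 11^730 ≡ 48·2·4·37·55·2 ≡ 23 (mod 73).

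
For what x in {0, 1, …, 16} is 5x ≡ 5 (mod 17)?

5⁻¹ ≡ 7 (mod 17) because 5·7 = 35 = 2·17 + 1.
Multiplying both sides by 7: x ≡ 7·5 = 35 ≡ 1 (mod 17).
Check: 5·1 = 5 = 0·17 + 5.

1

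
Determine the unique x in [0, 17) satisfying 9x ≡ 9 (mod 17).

9⁻¹ ≡ 2 (mod 17) because 9·2 = 18 = 1·17 + 1.
So x ≡ 2·9 = 18 ≡ 1 (mod 17).

1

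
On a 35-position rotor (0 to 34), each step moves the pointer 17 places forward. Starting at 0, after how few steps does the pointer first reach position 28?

The inverse of 17 mod 35 is 33 (since 17·33 = 561 ≡ 1).
So x ≡ 33·28 = 924 ≡ 14 (mod 35).

14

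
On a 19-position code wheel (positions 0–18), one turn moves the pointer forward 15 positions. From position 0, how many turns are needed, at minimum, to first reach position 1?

19 = 1·15 + 4
15 = 3·4 + 3
4 = 1·3 + 1
3 = 3·1 + 0
Back-substituting gives 15·14 ≡ 1 (mod 19).

14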